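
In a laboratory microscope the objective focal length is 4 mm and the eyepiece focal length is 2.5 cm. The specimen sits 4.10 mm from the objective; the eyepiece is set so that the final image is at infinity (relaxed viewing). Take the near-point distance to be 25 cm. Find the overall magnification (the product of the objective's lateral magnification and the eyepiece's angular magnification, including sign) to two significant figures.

Convert to cm: f_obj = 4 mm = 0.4 cm; d_o = 4.10 mm = 0.41 cm.
Objective: 1/d_i = 1/f_obj - 1/d_o = 1/0.4 - 1/0.41 = 0.06098 cm^-1, so d_i = 16.400 cm.
m_obj = -d_i/d_o = -16.400/0.41 = -40.000.
Eyepiece angular magnification (image at infinity): M_eye = D/f_e = 25/2.5 = 10.000.
Overall M = m_obj x M_eye = (-40.000)(10.000) = -400.00.

-400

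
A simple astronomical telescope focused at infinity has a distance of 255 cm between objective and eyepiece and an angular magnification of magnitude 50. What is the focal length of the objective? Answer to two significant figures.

In normal adjustment the tube length equals f_obj + f_eye and |M| = f_obj/f_eye.
So f_obj = 50 f_eye and 50 f_eye + f_eye = 255 cm, giving f_eye = 255/51 = 5.000 cm and f_obj = 250.000 cm.

250 cm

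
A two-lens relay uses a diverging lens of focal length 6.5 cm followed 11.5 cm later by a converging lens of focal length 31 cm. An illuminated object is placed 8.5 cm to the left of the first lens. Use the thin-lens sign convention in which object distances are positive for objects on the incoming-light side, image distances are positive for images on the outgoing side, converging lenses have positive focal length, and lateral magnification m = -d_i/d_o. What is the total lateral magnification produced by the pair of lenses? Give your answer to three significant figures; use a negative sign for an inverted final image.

First lens: d_i1 = 1/(1/(-6.5) - 1/8.5) = -3.683 cm.
m_1 = -(-3.683)/8.5 = 0.4333.
With d_i1 < 0 the first image is virtual and lies on the object side; the object distance for lens 2 is d_o2 = 11.5 - (-3.683) = 15.183 cm.
Second lens: d_i2 = 1/(1/31 - 1/(15.183)) = -29.759 cm.
m_2 = -(-29.759)/(15.183) = 1.9600.
Total m = m_1 x m_2 = (0.4333)(1.9600) = 0.8493.

0.849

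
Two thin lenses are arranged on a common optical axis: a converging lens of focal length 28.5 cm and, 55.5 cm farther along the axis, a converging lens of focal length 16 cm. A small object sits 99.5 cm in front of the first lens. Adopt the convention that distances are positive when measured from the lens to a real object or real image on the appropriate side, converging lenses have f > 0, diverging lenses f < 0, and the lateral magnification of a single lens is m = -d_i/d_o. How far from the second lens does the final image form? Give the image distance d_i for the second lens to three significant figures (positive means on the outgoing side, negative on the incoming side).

-566 cm

Lens 1: 1/d_i1 = 1/f_1 - 1/d_o1 = 1/28.5 - 1/99.5 = 0.02504 cm^-1, so d_i1 = 39.940 cm.
That image sits 15.560 cm in front of the second lens, so d_o2 = 15.560 cm.
Lens 2: 1/d_i2 = 1/f_2 - 1/d_o2 = 1/16 - 1/(15.560) = -0.00177 cm^-1, so d_i2 = -565.632 cm.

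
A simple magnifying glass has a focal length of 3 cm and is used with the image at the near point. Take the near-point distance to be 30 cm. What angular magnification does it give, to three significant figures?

M = 1 + D/f = 1 + 30/3 = 11.000.

11.0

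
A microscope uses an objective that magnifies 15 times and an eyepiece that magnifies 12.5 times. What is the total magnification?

187.5

The overall magnification of a compound microscope is the product of the objective and eyepiece magnifications:
M = M_obj x M_eye = 15 x 12.5 = 187.5.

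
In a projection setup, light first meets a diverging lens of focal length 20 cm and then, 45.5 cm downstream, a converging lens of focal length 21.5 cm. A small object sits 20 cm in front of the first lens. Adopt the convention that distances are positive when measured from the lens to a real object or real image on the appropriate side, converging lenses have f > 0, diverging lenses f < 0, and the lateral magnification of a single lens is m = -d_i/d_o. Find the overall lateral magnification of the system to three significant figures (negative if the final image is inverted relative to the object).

Lens 1: 1/d_i1 = 1/f_1 - 1/d_o1 = 1/(-20) - 1/20 = -0.10000 cm^-1, so d_i1 = -10.000 cm.
m_1 = -(-10.000)/20 = 0.5000.
The intermediate image is virtual, 10.000 cm to the left of lens 1, so d_o2 = L - d_i1 = 45.5 - (-10.000) = 55.500 cm.
Lens 2: 1/d_i2 = 1/f_2 - 1/d_o2 = 1/21.5 - 1/(55.500) = 0.02849 cm^-1, so d_i2 = 35.096 cm.
m_2 = -(35.096)/(55.500) = -0.6324.
Total m = m_1 x m_2 = (0.5000)(-0.6324) = -0.3162.

-0.316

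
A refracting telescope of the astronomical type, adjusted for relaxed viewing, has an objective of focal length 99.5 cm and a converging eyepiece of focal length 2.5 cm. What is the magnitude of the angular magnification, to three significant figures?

39.8

|M| = f_obj/|f_eye| = 99.5/2.5 = 39.800.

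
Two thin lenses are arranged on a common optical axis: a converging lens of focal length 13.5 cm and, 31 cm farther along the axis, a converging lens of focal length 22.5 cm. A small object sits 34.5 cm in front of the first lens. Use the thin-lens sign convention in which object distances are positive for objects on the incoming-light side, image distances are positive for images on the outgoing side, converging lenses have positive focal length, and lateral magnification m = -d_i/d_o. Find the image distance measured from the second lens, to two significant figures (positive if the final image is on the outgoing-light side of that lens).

Lens 1: 1/d_i1 = 1/f_1 - 1/d_o1 = 1/13.5 - 1/34.5 = 0.04509 cm^-1, so d_i1 = 22.179 cm.
The intermediate image is 22.179 cm to the right of lens 1, so d_o2 = L - d_i1 = 31 - 22.179 = 8.821 cm.
Lens 2: 1/d_i2 = 1/f_2 - 1/d_o2 = 1/22.5 - 1/(8.821) = -0.06892 cm^-1, so d_i2 = -14.510 cm.

-15 cm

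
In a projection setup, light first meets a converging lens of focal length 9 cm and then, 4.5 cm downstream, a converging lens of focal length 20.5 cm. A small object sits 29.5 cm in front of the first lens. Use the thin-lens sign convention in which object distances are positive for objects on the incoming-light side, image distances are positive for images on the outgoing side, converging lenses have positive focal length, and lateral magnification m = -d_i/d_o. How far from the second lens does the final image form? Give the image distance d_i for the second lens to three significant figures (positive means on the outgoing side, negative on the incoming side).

Applying the thin-lens equation to the first lens, 1/9 = 1/29.5 + 1/d_i1, which gives d_i1 = 12.951 cm.
Since 12.951 cm > 4.5 cm, the first image lies past the second lens and serves as a virtual object: d_o2 = L - d_i1 = -8.451 cm.
Applying the thin-lens equation again with f_2 = 20.5 cm and d_o2 = -8.451 cm gives d_i2 = 5.984 cm.

5.98 cm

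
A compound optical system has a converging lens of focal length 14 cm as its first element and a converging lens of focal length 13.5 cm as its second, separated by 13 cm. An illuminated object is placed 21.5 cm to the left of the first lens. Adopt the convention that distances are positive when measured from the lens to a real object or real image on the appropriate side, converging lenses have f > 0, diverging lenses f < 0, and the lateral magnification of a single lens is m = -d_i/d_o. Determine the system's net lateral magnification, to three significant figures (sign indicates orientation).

-0.620

Applying the thin-lens equation to the first lens, 1/14 = 1/21.5 + 1/d_i1, which gives d_i1 = 40.133 cm.
Its lateral magnification is m_1 = -d_i1/d_o1 = -(40.133)/21.5 = -1.8667.
Since 40.133 cm > 13 cm, the first image lies past the second lens and serves as a virtual object: d_o2 = L - d_i1 = -27.133 cm.
Applying the thin-lens equation again with f_2 = 13.5 cm and d_o2 = -27.133 cm gives d_i2 = 9.015 cm.
m_2 = -(9.015)/(-27.133) = 0.3322.
Overall magnification: m = m_1 m_2 = -0.6202.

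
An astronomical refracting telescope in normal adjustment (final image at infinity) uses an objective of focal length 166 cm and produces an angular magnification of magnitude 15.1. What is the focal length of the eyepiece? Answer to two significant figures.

|M| = f_obj/f_eye, so f_eye = f_obj/|M| = 166/15.1 = 10.993 cm.

11 cm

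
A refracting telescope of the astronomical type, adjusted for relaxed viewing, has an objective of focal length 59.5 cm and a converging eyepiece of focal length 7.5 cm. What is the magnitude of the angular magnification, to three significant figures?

|M| = f_obj/|f_eye| = 59.5/7.5 = 7.933.

7.93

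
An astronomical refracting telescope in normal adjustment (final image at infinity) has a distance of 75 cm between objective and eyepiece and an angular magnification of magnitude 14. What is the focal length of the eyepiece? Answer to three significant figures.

5.00 cm

In normal adjustment the tube length equals f_obj + f_eye and |M| = f_obj/f_eye.
So f_obj = 14 f_eye and 14 f_eye + f_eye = 75 cm, giving f_eye = 75/15 = 5.000 cm and f_obj = 70.000 cm.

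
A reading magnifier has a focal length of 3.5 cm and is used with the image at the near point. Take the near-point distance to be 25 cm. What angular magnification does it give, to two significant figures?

M = 1 + D/f = 1 + 25/3.5 = 8.143.

8.1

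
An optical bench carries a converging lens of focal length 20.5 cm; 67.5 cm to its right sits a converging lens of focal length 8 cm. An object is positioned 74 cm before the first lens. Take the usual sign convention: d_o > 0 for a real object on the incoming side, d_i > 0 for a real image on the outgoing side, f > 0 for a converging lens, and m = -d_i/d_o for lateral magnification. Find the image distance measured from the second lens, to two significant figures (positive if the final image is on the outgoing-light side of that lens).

Lens 1: 1/d_i1 = 1/f_1 - 1/d_o1 = 1/20.5 - 1/74 = 0.03527 cm^-1, so d_i1 = 28.355 cm.
The intermediate image is 28.355 cm to the right of lens 1, so d_o2 = L - d_i1 = 67.5 - 28.355 = 39.145 cm.
Lens 2: 1/d_i2 = 1/f_2 - 1/d_o2 = 1/8 - 1/(39.145) = 0.09945 cm^-1, so d_i2 = 10.055 cm.

10 cm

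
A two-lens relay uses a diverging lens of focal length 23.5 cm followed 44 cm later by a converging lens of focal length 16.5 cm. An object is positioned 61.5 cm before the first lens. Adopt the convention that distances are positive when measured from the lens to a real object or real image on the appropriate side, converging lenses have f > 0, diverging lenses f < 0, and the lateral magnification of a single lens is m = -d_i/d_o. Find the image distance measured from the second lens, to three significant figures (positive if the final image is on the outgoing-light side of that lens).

Lens 1: 1/d_i1 = 1/f_1 - 1/d_o1 = 1/(-23.5) - 1/61.5 = -0.05881 cm^-1, so d_i1 = -17.003 cm.
With d_i1 < 0 the first image is virtual and lies on the object side; the object distance for lens 2 is d_o2 = 44 - (-17.003) = 61.003 cm.
Lens 2: 1/d_i2 = 1/f_2 - 1/d_o2 = 1/16.5 - 1/(61.003) = 0.04421 cm^-1, so d_i2 = 22.618 cm.

22.6 cm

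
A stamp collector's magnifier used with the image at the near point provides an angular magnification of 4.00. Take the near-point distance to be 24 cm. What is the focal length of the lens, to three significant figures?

8.00 cm

For the image at the near point, M = 1 + D/f.
f = D/(M - 1) = 24/(4.0 - 1) = 8.000 cm.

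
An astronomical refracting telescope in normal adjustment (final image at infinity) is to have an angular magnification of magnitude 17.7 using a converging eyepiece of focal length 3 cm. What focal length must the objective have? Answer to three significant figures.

|M| = f_obj/|f_eye|, so f_obj = |M| x |f_eye| = 17.7 x 3 = 53.100 cm.

53.1 cm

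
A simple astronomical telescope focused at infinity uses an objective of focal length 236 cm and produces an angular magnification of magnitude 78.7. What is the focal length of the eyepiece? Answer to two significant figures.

|M| = f_obj/f_eye, so f_eye = f_obj/|M| = 236/78.7 = 2.999 cm.

3.0 cm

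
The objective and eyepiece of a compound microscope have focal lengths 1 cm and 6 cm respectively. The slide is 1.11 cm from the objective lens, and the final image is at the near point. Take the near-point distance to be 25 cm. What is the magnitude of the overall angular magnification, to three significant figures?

Objective: 1/d_i = 1/f_obj - 1/d_o = 1/1 - 1/1.11 = 0.09910 cm^-1, so d_i = 10.091 cm.
m_obj = -d_i/d_o = -10.091/1.11 = -9.091.
Eyepiece angular magnification (image at near point): M_eye = 1 + D/f_e = 1 + 25/6 = 5.167.
Overall M = m_obj x M_eye = (-9.091)(5.167) = -46.97.
|M| = 46.97.

47.0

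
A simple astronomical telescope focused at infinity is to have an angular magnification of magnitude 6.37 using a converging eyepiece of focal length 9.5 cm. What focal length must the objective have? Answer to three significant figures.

60.5 cm

|M| = f_obj/|f_eye|, so f_obj = |M| x |f_eye| = 6.37 x 9.5 = 60.515 cm.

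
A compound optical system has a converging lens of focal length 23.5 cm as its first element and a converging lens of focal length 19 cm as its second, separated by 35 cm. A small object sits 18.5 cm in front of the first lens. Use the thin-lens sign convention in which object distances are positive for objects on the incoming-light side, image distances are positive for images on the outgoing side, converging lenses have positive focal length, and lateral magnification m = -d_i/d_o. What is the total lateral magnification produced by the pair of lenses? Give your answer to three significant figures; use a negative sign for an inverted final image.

Applying the thin-lens equation to the first lens, 1/23.5 = 1/18.5 + 1/d_i1, which gives d_i1 = -86.950 cm.
Its lateral magnification is m_1 = -d_i1/d_o1 = -(-86.950)/18.5 = 4.7000.
The intermediate image is virtual, 86.950 cm to the left of lens 1, so d_o2 = L - d_i1 = 35 - (-86.950) = 121.950 cm.
Applying the thin-lens equation again with f_2 = 19 cm and d_o2 = 121.950 cm gives d_i2 = 22.507 cm.
m_2 = -(22.507)/(121.950) = -0.1846.
Total m = m_1 x m_2 = (4.7000)(-0.1846) = -0.8674.

-0.867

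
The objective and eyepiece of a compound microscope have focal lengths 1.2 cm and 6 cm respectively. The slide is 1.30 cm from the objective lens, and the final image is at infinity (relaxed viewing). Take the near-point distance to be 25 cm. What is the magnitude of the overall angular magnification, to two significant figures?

50

Objective: 1/d_i = 1/f_obj - 1/d_o = 1/1.2 - 1/1.30 = 0.06410 cm^-1, so d_i = 15.600 cm.
m_obj = -d_i/d_o = -15.600/1.30 = -12.000.
Eyepiece angular magnification (image at infinity): M_eye = D/f_e = 25/6 = 4.167.
Overall M = m_obj x M_eye = (-12.000)(4.167) = -50.00.
|M| = 50.00.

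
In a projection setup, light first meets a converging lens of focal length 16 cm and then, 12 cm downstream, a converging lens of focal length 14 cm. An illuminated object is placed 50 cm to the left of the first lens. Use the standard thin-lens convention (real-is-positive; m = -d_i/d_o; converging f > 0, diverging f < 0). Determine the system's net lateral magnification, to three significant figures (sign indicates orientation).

-0.258

Lens 1: 1/d_i1 = 1/f_1 - 1/d_o1 = 1/16 - 1/50 = 0.04250 cm^-1, so d_i1 = 23.529 cm.
m_1 = -(23.529)/50 = -0.4706.
This image would form 23.529 cm past lens 1, i.e. 11.529 cm beyond lens 2, so it is a virtual object for lens 2: d_o2 = 12 - 23.529 = -11.529 cm.
Lens 2: 1/d_i2 = 1/f_2 - 1/d_o2 = 1/14 - 1/(-11.529) = 0.15816 cm^-1, so d_i2 = 6.323 cm.
m_2 = -(6.323)/(-11.529) = 0.5484.
The system's lateral magnification is m_1 m_2 = (-0.4706)(0.5484) = -0.2581.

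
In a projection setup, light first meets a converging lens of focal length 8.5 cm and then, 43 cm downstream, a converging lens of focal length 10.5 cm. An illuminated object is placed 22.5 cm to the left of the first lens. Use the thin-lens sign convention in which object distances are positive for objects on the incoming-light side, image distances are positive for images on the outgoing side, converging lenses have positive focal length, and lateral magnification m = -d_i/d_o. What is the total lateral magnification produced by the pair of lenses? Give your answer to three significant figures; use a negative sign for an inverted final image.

0.338

Applying the thin-lens equation to the first lens, 1/8.5 = 1/22.5 + 1/d_i1, which gives d_i1 = 13.661 cm.
Its lateral magnification is m_1 = -d_i1/d_o1 = -(13.661)/22.5 = -0.6071.
Object distance for lens 2: d_o2 = 43 - 13.661 = 29.339 cm.
Applying the thin-lens equation again with f_2 = 10.5 cm and d_o2 = 29.339 cm gives d_i2 = 16.352 cm.
m_2 = -(16.352)/(29.339) = -0.5573.
Total m = m_1 x m_2 = (-0.6071)(-0.5573) = 0.3384.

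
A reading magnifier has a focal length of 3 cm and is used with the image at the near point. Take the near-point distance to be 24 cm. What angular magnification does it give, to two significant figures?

9.0

M = 1 + D/f = 1 + 24/3 = 9.000.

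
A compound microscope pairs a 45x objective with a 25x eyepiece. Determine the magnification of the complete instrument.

The overall magnification of a compound microscope is the product of the objective and eyepiece magnifications:
M = M_obj x M_eye = 45 x 25 = 1125.

1125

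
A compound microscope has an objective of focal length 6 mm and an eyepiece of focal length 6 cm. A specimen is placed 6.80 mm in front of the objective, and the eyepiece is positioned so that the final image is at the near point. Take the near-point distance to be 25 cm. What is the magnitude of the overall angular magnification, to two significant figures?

39

Convert to cm: f_obj = 6 mm = 0.6 cm; d_o = 6.80 mm = 0.68 cm.
Objective: 1/d_i = 1/f_obj - 1/d_o = 1/0.6 - 1/0.68 = 0.19608 cm^-1, so d_i = 5.100 cm.
m_obj = -d_i/d_o = -5.100/0.68 = -7.500.
Eyepiece angular magnification (image at near point): M_eye = 1 + D/f_e = 1 + 25/6 = 5.167.
Overall M = m_obj x M_eye = (-7.500)(5.167) = -38.75.
|M| = 38.75.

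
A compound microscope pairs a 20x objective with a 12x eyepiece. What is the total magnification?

The overall magnification of a compound microscope is the product of the objective and eyepiece magnifications:
M = M_obj x M_eye = 20 x 12 = 240.

240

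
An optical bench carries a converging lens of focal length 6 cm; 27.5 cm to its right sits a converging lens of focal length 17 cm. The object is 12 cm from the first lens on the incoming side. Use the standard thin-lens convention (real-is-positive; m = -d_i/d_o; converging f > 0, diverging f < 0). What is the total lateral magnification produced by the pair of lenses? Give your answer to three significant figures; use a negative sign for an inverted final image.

First lens: d_i1 = 1/(1/6 - 1/12) = 12.000 cm.
m_1 = -(12.000)/12 = -1.0000.
Object distance for lens 2: d_o2 = 27.5 - 12.000 = 15.500 cm.
Second lens: d_i2 = 1/(1/17 - 1/(15.500)) = -175.667 cm.
m_2 = -(-175.667)/(15.500) = 11.3333.
Total m = m_1 x m_2 = (-1.0000)(11.3333) = -11.3333.

-11.3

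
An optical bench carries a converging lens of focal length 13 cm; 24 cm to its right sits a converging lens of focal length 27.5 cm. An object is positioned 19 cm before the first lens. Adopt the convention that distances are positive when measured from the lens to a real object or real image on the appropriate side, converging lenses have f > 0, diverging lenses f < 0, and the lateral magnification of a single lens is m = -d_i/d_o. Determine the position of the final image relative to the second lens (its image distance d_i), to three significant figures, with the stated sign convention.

10.6 cm

Applying the thin-lens equation to the first lens, 1/13 = 1/19 + 1/d_i1, which gives d_i1 = 41.167 cm.
Since 41.167 cm > 24 cm, the first image lies past the second lens and serves as a virtual object: d_o2 = L - d_i1 = -17.167 cm.
Applying the thin-lens equation again with f_2 = 27.5 cm and d_o2 = -17.167 cm gives d_i2 = 10.569 cm.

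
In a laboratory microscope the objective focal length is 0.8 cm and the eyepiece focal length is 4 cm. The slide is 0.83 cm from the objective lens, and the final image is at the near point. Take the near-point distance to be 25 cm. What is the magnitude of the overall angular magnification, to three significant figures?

193

Objective: 1/d_i = 1/f_obj - 1/d_o = 1/0.8 - 1/0.83 = 0.04518 cm^-1, so d_i = 22.133 cm.
m_obj = -d_i/d_o = -22.133/0.83 = -26.667.
Eyepiece angular magnification (image at near point): M_eye = 1 + D/f_e = 1 + 25/4 = 7.250.
Overall M = m_obj x M_eye = (-26.667)(7.250) = -193.33.
|M| = 193.33.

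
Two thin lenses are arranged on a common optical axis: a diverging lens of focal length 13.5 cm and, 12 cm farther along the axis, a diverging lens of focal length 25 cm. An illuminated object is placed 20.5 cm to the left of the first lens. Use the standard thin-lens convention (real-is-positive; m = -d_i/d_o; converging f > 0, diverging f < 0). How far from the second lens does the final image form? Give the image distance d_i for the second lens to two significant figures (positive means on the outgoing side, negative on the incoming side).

-11 cm

Applying the thin-lens equation to the first lens, 1/(-13.5) = 1/20.5 + 1/d_i1, which gives d_i1 = -8.140 cm.
With d_i1 < 0 the first image is virtual and lies on the object side; the object distance for lens 2 is d_o2 = 12 - (-8.140) = 20.140 cm.
Applying the thin-lens equation again with f_2 = -25 cm and d_o2 = 20.140 cm gives d_i2 = -11.154 cm.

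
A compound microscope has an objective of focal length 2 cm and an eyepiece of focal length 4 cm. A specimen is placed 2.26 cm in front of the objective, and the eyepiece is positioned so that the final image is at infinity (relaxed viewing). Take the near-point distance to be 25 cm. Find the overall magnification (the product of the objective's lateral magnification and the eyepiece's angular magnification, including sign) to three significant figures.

Objective: 1/d_i = 1/f_obj - 1/d_o = 1/2 - 1/2.26 = 0.05752 cm^-1, so d_i = 17.385 cm.
m_obj = -d_i/d_o = -17.385/2.26 = -7.692.
Eyepiece angular magnification (image at infinity): M_eye = D/f_e = 25/4 = 6.250.
Overall M = m_obj x M_eye = (-7.692)(6.250) = -48.08.

-48.1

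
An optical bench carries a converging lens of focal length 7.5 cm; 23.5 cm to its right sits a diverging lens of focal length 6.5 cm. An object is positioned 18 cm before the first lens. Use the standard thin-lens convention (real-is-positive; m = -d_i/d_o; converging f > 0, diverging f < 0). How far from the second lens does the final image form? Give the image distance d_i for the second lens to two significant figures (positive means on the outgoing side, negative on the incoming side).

Applying the thin-lens equation to the first lens, 1/7.5 = 1/18 + 1/d_i1, which gives d_i1 = 12.857 cm.
Object distance for lens 2: d_o2 = 23.5 - 12.857 = 10.643 cm.
Applying the thin-lens equation again with f_2 = -6.5 cm and d_o2 = 10.643 cm gives d_i2 = -4.035 cm.

-4.0 cm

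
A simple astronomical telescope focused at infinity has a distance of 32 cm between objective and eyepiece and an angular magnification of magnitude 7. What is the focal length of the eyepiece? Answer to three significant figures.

In normal adjustment the tube length equals f_obj + f_eye and |M| = f_obj/f_eye.
So f_obj = 7 f_eye and 7 f_eye + f_eye = 32 cm, giving f_eye = 32/8 = 4.000 cm and f_obj = 28.000 cm.

4.00 cm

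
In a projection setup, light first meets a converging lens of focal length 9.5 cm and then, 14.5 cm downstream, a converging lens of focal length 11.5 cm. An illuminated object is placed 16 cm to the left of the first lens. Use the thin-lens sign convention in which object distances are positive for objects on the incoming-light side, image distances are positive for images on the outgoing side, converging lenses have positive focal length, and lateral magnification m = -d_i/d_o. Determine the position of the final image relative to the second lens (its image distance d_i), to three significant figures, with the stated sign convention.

Applying the thin-lens equation to the first lens, 1/9.5 = 1/16 + 1/d_i1, which gives d_i1 = 23.385 cm.
Since 23.385 cm > 14.5 cm, the first image lies past the second lens and serves as a virtual object: d_o2 = L - d_i1 = -8.885 cm.
Applying the thin-lens equation again with f_2 = 11.5 cm and d_o2 = -8.885 cm gives d_i2 = 5.012 cm.

5.01 cm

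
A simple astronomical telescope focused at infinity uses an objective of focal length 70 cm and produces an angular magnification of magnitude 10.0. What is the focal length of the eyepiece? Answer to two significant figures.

7.0 cm

|M| = f_obj/f_eye, so f_eye = f_obj/|M| = 70/10.0 = 7.000 cm.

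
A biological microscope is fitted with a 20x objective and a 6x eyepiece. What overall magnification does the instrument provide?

The overall magnification of a compound microscope is the product of the objective and eyepiece magnifications:
M = M_obj x M_eye = 20 x 6 = 120.

120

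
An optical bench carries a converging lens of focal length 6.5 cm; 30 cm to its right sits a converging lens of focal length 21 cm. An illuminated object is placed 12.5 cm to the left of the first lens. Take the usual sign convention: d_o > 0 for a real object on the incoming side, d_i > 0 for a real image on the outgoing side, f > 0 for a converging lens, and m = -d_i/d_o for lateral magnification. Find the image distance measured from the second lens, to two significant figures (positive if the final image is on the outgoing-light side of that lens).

Lens 1: 1/d_i1 = 1/f_1 - 1/d_o1 = 1/6.5 - 1/12.5 = 0.07385 cm^-1, so d_i1 = 13.542 cm.
Object distance for lens 2: d_o2 = 30 - 13.542 = 16.458 cm.
Lens 2: 1/d_i2 = 1/f_2 - 1/d_o2 = 1/21 - 1/(16.458) = -0.01314 cm^-1, so d_i2 = -76.101 cm.

-76 cm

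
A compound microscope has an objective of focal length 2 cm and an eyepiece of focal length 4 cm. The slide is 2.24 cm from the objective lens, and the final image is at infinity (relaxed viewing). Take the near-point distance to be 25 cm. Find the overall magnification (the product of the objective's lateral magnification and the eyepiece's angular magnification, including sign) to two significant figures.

-52

Objective: 1/d_i = 1/f_obj - 1/d_o = 1/2 - 1/2.24 = 0.05357 cm^-1, so d_i = 18.667 cm.
m_obj = -d_i/d_o = -18.667/2.24 = -8.333.
Eyepiece angular magnification (image at infinity): M_eye = D/f_e = 25/4 = 6.250.
Overall M = m_obj x M_eye = (-8.333)(6.250) = -52.08.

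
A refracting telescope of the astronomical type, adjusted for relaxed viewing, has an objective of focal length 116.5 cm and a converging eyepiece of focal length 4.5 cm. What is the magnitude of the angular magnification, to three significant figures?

25.9

|M| = f_obj/|f_eye| = 116.5/4.5 = 25.889.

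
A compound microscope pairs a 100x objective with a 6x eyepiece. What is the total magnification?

The overall magnification of a compound microscope is the product of the objective and eyepiece magnifications:
M = M_obj x M_eye = 100 x 6 = 600.

600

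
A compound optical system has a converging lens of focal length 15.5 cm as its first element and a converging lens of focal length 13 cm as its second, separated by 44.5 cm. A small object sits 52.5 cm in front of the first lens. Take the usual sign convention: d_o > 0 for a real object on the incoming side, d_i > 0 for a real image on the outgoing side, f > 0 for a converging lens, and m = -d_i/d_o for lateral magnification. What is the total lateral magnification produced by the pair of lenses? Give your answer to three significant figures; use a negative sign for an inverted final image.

First lens: d_i1 = 1/(1/15.5 - 1/52.5) = 21.993 cm.
m_1 = -(21.993)/52.5 = -0.4189.
Object distance for lens 2: d_o2 = 44.5 - 21.993 = 22.507 cm.
Second lens: d_i2 = 1/(1/13 - 1/(22.507)) = 30.777 cm.
m_2 = -(30.777)/(22.507) = -1.3674.
Total m = m_1 x m_2 = (-0.4189)(-1.3674) = 0.5729.

0.573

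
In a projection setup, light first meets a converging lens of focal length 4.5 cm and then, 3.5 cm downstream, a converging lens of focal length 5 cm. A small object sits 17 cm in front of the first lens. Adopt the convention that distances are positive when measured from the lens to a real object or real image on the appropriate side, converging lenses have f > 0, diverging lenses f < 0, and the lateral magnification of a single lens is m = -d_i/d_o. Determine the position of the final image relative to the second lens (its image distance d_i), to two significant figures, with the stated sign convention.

1.7 cm

First lens: d_i1 = 1/(1/4.5 - 1/17) = 6.120 cm.
This image would form 6.120 cm past lens 1, i.e. 2.620 cm beyond lens 2, so it is a virtual object for lens 2: d_o2 = 3.5 - 6.120 = -2.620 cm.
Second lens: d_i2 = 1/(1/5 - 1/(-2.620)) = 1.719 cm.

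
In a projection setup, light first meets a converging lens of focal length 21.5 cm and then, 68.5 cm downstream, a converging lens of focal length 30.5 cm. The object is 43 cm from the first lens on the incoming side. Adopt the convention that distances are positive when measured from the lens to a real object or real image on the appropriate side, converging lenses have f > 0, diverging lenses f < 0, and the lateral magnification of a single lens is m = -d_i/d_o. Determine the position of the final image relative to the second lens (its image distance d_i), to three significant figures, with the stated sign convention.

Lens 1: 1/d_i1 = 1/f_1 - 1/d_o1 = 1/21.5 - 1/43 = 0.02326 cm^-1, so d_i1 = 43.000 cm.
That image sits 25.500 cm in front of the second lens, so d_o2 = 25.500 cm.
Lens 2: 1/d_i2 = 1/f_2 - 1/d_o2 = 1/30.5 - 1/(25.500) = -0.00643 cm^-1, so d_i2 = -155.550 cm.

-156 cm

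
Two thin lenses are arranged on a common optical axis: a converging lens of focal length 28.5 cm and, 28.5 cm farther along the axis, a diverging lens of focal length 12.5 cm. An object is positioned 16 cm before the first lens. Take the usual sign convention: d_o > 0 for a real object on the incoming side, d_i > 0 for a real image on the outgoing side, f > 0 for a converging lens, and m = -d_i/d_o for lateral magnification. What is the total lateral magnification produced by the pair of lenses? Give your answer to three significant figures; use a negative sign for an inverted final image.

Applying the thin-lens equation to the first lens, 1/28.5 = 1/16 + 1/d_i1, which gives d_i1 = -36.480 cm.
Its lateral magnification is m_1 = -d_i1/d_o1 = -(-36.480)/16 = 2.2800.
With d_i1 < 0 the first image is virtual and lies on the object side; the object distance for lens 2 is d_o2 = 28.5 - (-36.480) = 64.980 cm.
Applying the thin-lens equation again with f_2 = -12.5 cm and d_o2 = 64.980 cm gives d_i2 = -10.483 cm.
m_2 = -(-10.483)/(64.980) = 0.1613.
Total m = m_1 x m_2 = (2.2800)(0.1613) = 0.3678.

0.368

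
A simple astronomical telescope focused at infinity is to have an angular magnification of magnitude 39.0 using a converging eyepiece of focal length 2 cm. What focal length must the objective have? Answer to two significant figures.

78 cm

|M| = f_obj/|f_eye|, so f_obj = |M| x |f_eye| = 39.0 x 2 = 78.000 cm.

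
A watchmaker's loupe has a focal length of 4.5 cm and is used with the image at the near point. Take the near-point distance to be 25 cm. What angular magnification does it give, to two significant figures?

M = 1 + D/f = 1 + 25/4.5 = 6.556.

6.6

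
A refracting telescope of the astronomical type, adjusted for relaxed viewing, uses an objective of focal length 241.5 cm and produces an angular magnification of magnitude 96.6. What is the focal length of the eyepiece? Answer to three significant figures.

2.50 cm

|M| = f_obj/f_eye, so f_eye = f_obj/|M| = 241.5/96.6 = 2.500 cm.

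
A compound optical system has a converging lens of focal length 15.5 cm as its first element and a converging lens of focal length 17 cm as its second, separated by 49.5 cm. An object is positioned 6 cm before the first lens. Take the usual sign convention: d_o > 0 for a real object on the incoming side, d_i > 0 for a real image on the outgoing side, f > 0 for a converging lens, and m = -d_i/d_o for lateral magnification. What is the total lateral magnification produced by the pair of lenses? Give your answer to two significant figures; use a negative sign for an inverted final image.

-0.66

Lens 1: 1/d_i1 = 1/f_1 - 1/d_o1 = 1/15.5 - 1/6 = -0.10215 cm^-1, so d_i1 = -9.789 cm.
m_1 = -(-9.789)/6 = 1.6316.
The intermediate image is virtual, 9.789 cm to the left of lens 1, so d_o2 = L - d_i1 = 49.5 - (-9.789) = 59.289 cm.
Lens 2: 1/d_i2 = 1/f_2 - 1/d_o2 = 1/17 - 1/(59.289) = 0.04196 cm^-1, so d_i2 = 23.834 cm.
m_2 = -(23.834)/(59.289) = -0.4020.
Overall magnification: m = m_1 m_2 = -0.6559.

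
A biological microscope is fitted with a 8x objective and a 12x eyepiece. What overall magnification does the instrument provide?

96

The overall magnification of a compound microscope is the product of the objective and eyepiece magnifications:
M = M_obj x M_eye = 8 x 12 = 96.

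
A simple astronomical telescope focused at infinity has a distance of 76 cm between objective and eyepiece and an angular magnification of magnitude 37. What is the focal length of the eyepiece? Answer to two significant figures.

2.0 cm

In normal adjustment the tube length equals f_obj + f_eye and |M| = f_obj/f_eye.
So f_obj = 37 f_eye and 37 f_eye + f_eye = 76 cm, giving f_eye = 76/38 = 2.000 cm and f_obj = 74.000 cm.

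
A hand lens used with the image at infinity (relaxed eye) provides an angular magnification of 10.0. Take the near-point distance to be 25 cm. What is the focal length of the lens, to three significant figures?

2.50 cm

For the image at infinity, M = D/f.
f = D/M = 25/10.0 = 2.500 cm.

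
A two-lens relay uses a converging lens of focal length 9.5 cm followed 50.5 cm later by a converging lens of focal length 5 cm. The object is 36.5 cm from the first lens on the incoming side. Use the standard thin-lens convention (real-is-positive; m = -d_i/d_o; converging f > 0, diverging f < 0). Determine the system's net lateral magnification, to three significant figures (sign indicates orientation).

0.0539

First lens: d_i1 = 1/(1/9.5 - 1/36.5) = 12.843 cm.
m_1 = -(12.843)/36.5 = -0.3519.
The intermediate image is 12.843 cm to the right of lens 1, so d_o2 = L - d_i1 = 50.5 - 12.843 = 37.657 cm.
Second lens: d_i2 = 1/(1/5 - 1/(37.657)) = 5.766 cm.
m_2 = -(5.766)/(37.657) = -0.1531.
Total m = m_1 x m_2 = (-0.3519)(-0.1531) = 0.0539.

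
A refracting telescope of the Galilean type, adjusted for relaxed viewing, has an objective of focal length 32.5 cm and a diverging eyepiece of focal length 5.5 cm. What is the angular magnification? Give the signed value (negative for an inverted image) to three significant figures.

M = -f_obj/f_eye = -32.5/(-5.5) = 5.909.

5.91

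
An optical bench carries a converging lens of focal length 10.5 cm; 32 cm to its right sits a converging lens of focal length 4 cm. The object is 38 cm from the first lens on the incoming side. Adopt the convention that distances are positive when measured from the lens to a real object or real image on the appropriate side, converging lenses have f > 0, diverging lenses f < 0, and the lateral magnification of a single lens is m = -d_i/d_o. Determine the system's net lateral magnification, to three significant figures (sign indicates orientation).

Applying the thin-lens equation to the first lens, 1/10.5 = 1/38 + 1/d_i1, which gives d_i1 = 14.509 cm.
Its lateral magnification is m_1 = -d_i1/d_o1 = -(14.509)/38 = -0.3818.
That image sits 17.491 cm in front of the second lens, so d_o2 = 17.491 cm.
Applying the thin-lens equation again with f_2 = 4 cm and d_o2 = 17.491 cm gives d_i2 = 5.186 cm.
m_2 = -(5.186)/(17.491) = -0.2965.
The system's lateral magnification is m_1 m_2 = (-0.3818)(-0.2965) = 0.1132.

0.113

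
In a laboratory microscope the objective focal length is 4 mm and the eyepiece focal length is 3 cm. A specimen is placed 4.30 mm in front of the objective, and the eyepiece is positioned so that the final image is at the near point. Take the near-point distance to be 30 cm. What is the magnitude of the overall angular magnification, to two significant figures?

Convert to cm: f_obj = 4 mm = 0.4 cm; d_o = 4.30 mm = 0.43 cm.
Objective: 1/d_i = 1/f_obj - 1/d_o = 1/0.4 - 1/0.43 = 0.17442 cm^-1, so d_i = 5.733 cm.
m_obj = -d_i/d_o = -5.733/0.43 = -13.333.
Eyepiece angular magnification (image at near point): M_eye = 1 + D/f_e = 1 + 30/3 = 11.000.
Overall M = m_obj x M_eye = (-13.333)(11.000) = -146.67.
|M| = 146.67.

150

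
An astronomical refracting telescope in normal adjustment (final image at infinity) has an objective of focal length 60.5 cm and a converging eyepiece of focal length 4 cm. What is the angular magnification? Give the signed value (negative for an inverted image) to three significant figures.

-15.1

M = -f_obj/f_eye = -60.5/(4) = -15.125.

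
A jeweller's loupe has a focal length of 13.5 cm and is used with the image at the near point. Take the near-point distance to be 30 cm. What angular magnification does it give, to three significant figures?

M = 1 + D/f = 1 + 30/13.5 = 3.222.

3.22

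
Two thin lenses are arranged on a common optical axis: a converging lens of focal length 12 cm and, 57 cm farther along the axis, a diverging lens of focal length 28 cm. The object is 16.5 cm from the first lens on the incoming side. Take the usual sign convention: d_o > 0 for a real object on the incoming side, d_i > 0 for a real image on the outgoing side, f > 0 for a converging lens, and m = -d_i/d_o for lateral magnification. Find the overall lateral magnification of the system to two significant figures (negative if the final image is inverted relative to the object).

-1.8

First lens: d_i1 = 1/(1/12 - 1/16.5) = 44.000 cm.
m_1 = -(44.000)/16.5 = -2.6667.
That image sits 13.000 cm in front of the second lens, so d_o2 = 13.000 cm.
Second lens: d_i2 = 1/(1/(-28) - 1/(13.000)) = -8.878 cm.
m_2 = -(-8.878)/(13.000) = 0.6829.
Overall magnification: m = m_1 m_2 = -1.8211.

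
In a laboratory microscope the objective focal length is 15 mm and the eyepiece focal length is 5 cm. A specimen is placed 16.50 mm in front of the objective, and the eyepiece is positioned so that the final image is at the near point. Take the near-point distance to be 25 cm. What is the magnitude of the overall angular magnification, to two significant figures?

Convert to cm: f_obj = 15 mm = 1.5 cm; d_o = 16.50 mm = 1.65 cm.
Objective: 1/d_i = 1/f_obj - 1/d_o = 1/1.5 - 1/1.65 = 0.06061 cm^-1, so d_i = 16.500 cm.
m_obj = -d_i/d_o = -16.500/1.65 = -10.000.
Eyepiece angular magnification (image at near point): M_eye = 1 + D/f_e = 1 + 25/5 = 6.000.
Overall M = m_obj x M_eye = (-10.000)(6.000) = -60.00.
|M| = 60.00.

60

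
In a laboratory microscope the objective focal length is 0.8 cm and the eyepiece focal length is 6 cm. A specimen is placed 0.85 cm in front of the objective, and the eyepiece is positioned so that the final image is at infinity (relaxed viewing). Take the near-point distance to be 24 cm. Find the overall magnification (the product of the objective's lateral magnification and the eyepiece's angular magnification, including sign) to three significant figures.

-64.0

Objective: 1/d_i = 1/f_obj - 1/d_o = 1/0.8 - 1/0.85 = 0.07353 cm^-1, so d_i = 13.600 cm.
m_obj = -d_i/d_o = -13.600/0.85 = -16.000.
Eyepiece angular magnification (image at infinity): M_eye = D/f_e = 24/6 = 4.000.
Overall M = m_obj x M_eye = (-16.000)(4.000) = -64.00.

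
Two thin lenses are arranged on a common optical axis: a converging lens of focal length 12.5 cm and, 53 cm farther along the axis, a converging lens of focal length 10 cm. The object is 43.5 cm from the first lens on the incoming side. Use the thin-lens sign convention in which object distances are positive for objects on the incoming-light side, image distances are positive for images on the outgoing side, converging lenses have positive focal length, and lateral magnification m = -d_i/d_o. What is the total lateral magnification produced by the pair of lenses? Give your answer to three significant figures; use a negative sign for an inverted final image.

Applying the thin-lens equation to the first lens, 1/12.5 = 1/43.5 + 1/d_i1, which gives d_i1 = 17.540 cm.
Its lateral magnification is m_1 = -d_i1/d_o1 = -(17.540)/43.5 = -0.4032.
The intermediate image is 17.540 cm to the right of lens 1, so d_o2 = L - d_i1 = 53 - 17.540 = 35.460 cm.
Applying the thin-lens equation again with f_2 = 10 cm and d_o2 = 35.460 cm gives d_i2 = 13.928 cm.
m_2 = -(13.928)/(35.460) = -0.3928.
Overall magnification: m = m_1 m_2 = 0.1584.

0.158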